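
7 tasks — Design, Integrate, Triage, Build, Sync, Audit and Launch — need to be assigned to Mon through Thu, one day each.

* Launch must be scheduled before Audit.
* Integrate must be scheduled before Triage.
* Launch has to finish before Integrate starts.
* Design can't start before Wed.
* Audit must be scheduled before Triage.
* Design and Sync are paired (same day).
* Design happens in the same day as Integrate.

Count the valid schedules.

12

Splitting on Build: it can be Mon (3), Tue (3), Wed (3), Thu (3). Listing each branch's schedules as (Design, Integrate, Triage, Sync, Audit, Launch):
Build=Mon: (Wed,Wed,Thu,Wed,Tue,Mon) (Wed,Wed,Thu,Wed,Wed,Mon) (Wed,Wed,Thu,Wed,Wed,Tue) — 3.
Build=Tue: (Wed,Wed,Thu,Wed,Tue,Mon) (Wed,Wed,Thu,Wed,Wed,Mon) (Wed,Wed,Thu,Wed,Wed,Tue) — 3.
Build=Wed: (Wed,Wed,Thu,Wed,Tue,Mon) (Wed,Wed,Thu,Wed,Wed,Mon) (Wed,Wed,Thu,Wed,Wed,Tue) — 3.
Build=Thu: (Wed,Wed,Thu,Wed,Tue,Mon) (Wed,Wed,Thu,Wed,Wed,Mon) (Wed,Wed,Thu,Wed,Wed,Tue) — 3.
Summing: 3 + 3 + 3 + 3 = 12.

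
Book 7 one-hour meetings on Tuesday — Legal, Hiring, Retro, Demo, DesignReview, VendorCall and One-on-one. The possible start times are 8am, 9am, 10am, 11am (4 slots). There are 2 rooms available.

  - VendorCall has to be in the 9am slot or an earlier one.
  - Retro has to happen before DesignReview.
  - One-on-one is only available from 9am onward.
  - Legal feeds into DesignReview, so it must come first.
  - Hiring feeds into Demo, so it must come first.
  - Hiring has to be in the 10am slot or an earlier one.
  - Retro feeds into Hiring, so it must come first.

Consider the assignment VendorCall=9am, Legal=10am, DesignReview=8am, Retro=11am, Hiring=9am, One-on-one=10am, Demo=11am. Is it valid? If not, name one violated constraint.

Legal feeds into DesignReview, so it must come first — violated.
There are 2 rooms available — holds.
Hiring has to be in the 10am slot or an earlier one — holds.
Retro has to happen before DesignReview — violated.
One-on-one is only available from 9am onward — holds.
VendorCall has to be in the 9am slot or an earlier one — holds.
Hiring feeds into Demo, so it must come first — holds.
Retro feeds into Hiring, so it must come first — violated.

No — it violates: Retro has to happen before DesignReview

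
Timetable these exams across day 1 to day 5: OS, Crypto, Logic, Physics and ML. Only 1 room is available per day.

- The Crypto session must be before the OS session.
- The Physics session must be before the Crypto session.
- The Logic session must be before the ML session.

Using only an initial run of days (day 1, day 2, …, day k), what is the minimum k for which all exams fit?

5 days

The precedence chain requires at least 3 distinct days.
With at most 1 per day and 5 exams, at least 5 days are needed.
5 works (last occupied day: day 5): for example Logic -> day 4; ML -> day 5; OS -> day 3; Physics -> day 1; Crypto -> day 2.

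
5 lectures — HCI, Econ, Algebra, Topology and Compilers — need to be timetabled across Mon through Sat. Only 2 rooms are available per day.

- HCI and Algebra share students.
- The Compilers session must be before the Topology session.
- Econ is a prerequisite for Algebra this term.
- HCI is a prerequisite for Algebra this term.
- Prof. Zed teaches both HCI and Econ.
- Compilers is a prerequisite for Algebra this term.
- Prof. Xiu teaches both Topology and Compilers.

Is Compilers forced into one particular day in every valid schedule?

Compilers can be Mon (e.g. Econ in Tue; Algebra in Wed; Compilers in Mon; HCI in Mon; Topology in Tue) or Tue (e.g. Compilers -> Tue; Algebra -> Wed; Topology -> Wed; HCI -> Mon; Econ -> Tue).

No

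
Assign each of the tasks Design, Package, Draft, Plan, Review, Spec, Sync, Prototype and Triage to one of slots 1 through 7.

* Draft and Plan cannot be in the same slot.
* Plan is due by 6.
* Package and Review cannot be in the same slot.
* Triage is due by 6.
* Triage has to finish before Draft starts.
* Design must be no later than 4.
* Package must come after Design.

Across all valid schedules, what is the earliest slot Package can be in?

2

Precedence pushes Package to at least 2.
Package at 2 is achievable: Triage in 1; Spec in 1; Draft in 2; Sync in 1; Design in 1; Prototype in 1; Review in 1; Plan in 1; Package in 2.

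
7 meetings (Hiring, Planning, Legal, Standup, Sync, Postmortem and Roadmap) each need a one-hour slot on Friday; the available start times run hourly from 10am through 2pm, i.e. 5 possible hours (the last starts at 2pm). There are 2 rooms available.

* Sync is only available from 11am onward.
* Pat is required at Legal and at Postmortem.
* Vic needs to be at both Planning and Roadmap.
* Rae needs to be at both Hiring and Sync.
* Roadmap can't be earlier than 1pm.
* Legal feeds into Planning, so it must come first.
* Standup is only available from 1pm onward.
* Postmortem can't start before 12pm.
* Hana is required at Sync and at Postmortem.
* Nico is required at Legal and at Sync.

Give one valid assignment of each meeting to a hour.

Hiring -> 10am, Planning -> 11am, Roadmap -> 1pm, Legal -> 10am, Postmortem -> 12pm, Sync -> 11am, Standup -> 1pm

Checking: Legal(10am) before Planning(11am); Hiring(10am) != Sync(11am); Planning(11am) != Roadmap(1pm); Legal(10am) != Sync(11am); Sync(11am) != Postmortem(12pm); Legal(10am) != Postmortem(12pm); Postmortem=12pm in [12pm,2pm]; Standup=1pm in [1pm,2pm]; Roadmap=1pm in [1pm,2pm]; Sync=11am in [11am,2pm]; max 2 per hour (cap 2).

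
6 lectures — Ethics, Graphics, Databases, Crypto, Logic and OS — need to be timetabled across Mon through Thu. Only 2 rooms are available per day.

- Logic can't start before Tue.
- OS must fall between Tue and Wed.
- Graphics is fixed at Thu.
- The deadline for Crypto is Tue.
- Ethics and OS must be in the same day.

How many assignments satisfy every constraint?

14

Splitting on Ethics: it can be Tue (5), Wed (9). Listing each branch's schedules as (Graphics, Databases, Crypto, Logic, OS):
Ethics=Tue: (Thu,Mon,Mon,Wed,Tue) (Thu,Mon,Mon,Thu,Tue) (Thu,Wed,Mon,Wed,Tue) (Thu,Wed,Mon,Thu,Tue) (Thu,Thu,Mon,Wed,Tue) — 5.
Ethics=Wed: (Thu,Mon,Mon,Tue,Wed) (Thu,Mon,Mon,Thu,Wed) (Thu,Mon,Tue,Tue,Wed) (Thu,Mon,Tue,Thu,Wed) (Thu,Tue,Mon,Tue,Wed) (Thu,Tue,Mon,Thu,Wed) (Thu,Tue,Tue,Thu,Wed) (Thu,Thu,Mon,Tue,Wed) (Thu,Thu,Tue,Tue,Wed) — 9.
Summing: 5 + 9 = 14.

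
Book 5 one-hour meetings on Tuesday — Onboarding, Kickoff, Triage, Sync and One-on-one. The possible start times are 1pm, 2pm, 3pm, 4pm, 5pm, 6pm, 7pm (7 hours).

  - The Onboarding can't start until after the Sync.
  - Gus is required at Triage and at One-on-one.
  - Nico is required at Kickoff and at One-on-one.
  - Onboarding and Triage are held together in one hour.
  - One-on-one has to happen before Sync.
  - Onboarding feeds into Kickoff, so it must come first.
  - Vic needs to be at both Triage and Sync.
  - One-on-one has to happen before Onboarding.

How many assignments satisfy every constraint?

Splitting on Onboarding: it can be 3pm (4), 4pm (9), 5pm (12), 6pm (10). Listing each branch's schedules as (Kickoff, Triage, Sync, One-on-one):
Onboarding=3pm: (4pm,3pm,2pm,1pm) (5pm,3pm,2pm,1pm) (6pm,3pm,2pm,1pm) (7pm,3pm,2pm,1pm) — 4.
Onboarding=4pm: (5pm,4pm,2pm,1pm) (5pm,4pm,3pm,1pm) (5pm,4pm,3pm,2pm) (6pm,4pm,2pm,1pm) (6pm,4pm,3pm,1pm) (6pm,4pm,3pm,2pm) (7pm,4pm,2pm,1pm) (7pm,4pm,3pm,1pm) (7pm,4pm,3pm,2pm) — 9.
Onboarding=5pm: (6pm,5pm,2pm,1pm) (6pm,5pm,3pm,1pm) (6pm,5pm,3pm,2pm) (6pm,5pm,4pm,1pm) (6pm,5pm,4pm,2pm) (6pm,5pm,4pm,3pm) (7pm,5pm,2pm,1pm) (7pm,5pm,3pm,1pm) (7pm,5pm,3pm,2pm) (7pm,5pm,4pm,1pm) (7pm,5pm,4pm,2pm) (7pm,5pm,4pm,3pm) — 12.
Onboarding=6pm: (7pm,6pm,2pm,1pm) (7pm,6pm,3pm,1pm) (7pm,6pm,3pm,2pm) (7pm,6pm,4pm,1pm) (7pm,6pm,4pm,2pm) (7pm,6pm,4pm,3pm) (7pm,6pm,5pm,1pm) (7pm,6pm,5pm,2pm) (7pm,6pm,5pm,3pm) (7pm,6pm,5pm,4pm) — 10.
Summing: 4 + 9 + 12 + 10 = 35.

35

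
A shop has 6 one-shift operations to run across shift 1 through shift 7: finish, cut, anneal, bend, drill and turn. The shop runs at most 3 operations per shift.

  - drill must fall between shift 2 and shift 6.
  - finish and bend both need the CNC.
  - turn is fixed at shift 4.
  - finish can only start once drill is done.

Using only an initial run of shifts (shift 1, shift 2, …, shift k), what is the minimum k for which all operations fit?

The precedence chain requires at least 2 distinct shifts.
With at most 3 per shift and 6 operations, at least 2 shifts are needed.
turn can't be placed before shift 4, so the schedule must run through at least shift 4.
4 works (last occupied shift: shift 4): for example bend=shift 1; turn=shift 4; cut=shift 1; finish=shift 3; drill=shift 2; anneal=shift 1.

4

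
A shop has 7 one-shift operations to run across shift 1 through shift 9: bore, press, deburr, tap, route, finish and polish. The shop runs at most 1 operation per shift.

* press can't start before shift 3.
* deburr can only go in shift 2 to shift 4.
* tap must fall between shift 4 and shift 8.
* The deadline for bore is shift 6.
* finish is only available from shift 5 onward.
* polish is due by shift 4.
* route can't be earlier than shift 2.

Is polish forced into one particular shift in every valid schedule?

polish can be shift 1 (e.g. polish=shift 1, tap=shift 4, press=shift 6, deburr=shift 2, route=shift 7, finish=shift 5, bore=shift 3) or shift 2 (e.g. deburr in shift 3, finish in shift 5, bore in shift 1, tap in shift 4, polish in shift 2, press in shift 6, route in shift 7).

No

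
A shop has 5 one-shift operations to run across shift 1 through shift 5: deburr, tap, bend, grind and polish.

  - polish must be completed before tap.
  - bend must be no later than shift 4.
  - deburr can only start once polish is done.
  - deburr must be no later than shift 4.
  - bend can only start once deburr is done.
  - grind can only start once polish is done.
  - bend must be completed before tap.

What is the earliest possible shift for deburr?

Precedence pushes deburr to at least shift 2; deburr's own window allows nothing later than shift 4; downstream work caps deburr at shift 3.
deburr at shift 2 is achievable: deburr in shift 2, polish in shift 1, grind in shift 2, bend in shift 3, tap in shift 4.

shift 2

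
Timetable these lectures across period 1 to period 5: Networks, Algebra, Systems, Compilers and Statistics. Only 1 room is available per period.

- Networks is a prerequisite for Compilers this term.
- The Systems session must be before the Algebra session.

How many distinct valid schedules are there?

30

Splitting on Networks: it can be period 1 (12), period 2 (9), period 3 (6), period 4 (3). Listing each branch's schedules as (Algebra, Systems, Compilers, Statistics) by period number:
Networks=period 1: (3,2,4,5) (3,2,5,4) (4,2,3,5) (4,2,5,3) (4,3,2,5) (4,3,5,2) (5,2,3,4) (5,2,4,3) (5,3,2,4) (5,3,4,2) (5,4,2,3) (5,4,3,2) — 12.
Networks=period 2: (3,1,4,5) (3,1,5,4) (4,1,3,5) (4,1,5,3) (4,3,5,1) (5,1,3,4) (5,1,4,3) (5,3,4,1) (5,4,3,1) — 9.
Networks=period 3: (2,1,4,5) (2,1,5,4) (4,1,5,2) (4,2,5,1) (5,1,4,2) (5,2,4,1) — 6.
Networks=period 4: (2,1,5,3) (3,1,5,2) (3,2,5,1) — 3.
Summing: 12 + 9 + 6 + 3 = 30.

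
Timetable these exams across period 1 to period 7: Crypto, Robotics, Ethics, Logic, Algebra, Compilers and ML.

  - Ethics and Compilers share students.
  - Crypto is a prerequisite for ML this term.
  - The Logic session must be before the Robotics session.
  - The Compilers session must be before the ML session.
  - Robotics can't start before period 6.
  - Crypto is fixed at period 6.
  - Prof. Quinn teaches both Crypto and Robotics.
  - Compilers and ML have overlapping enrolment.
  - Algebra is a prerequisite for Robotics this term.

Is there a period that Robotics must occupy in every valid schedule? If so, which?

period 7

Robotics's window is period 6–period 7.
Crypto is fixed at period 6, and Robotics can't share a period with Crypto.
So Robotics must be period 7.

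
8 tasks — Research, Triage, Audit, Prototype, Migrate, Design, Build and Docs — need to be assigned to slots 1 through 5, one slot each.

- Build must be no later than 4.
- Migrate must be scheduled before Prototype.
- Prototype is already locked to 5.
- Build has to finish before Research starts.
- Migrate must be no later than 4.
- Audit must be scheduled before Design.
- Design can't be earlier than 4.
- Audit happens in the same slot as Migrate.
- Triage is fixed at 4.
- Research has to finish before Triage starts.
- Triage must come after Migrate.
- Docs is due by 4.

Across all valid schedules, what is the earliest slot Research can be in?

2

Precedence pushes Research to at least 2; downstream work caps Research at 3.
Research at 2 is achievable: Prototype -> 5; Triage -> 4; Build -> 1; Migrate -> 1; Docs -> 1; Design -> 4; Audit -> 1; Research -> 2.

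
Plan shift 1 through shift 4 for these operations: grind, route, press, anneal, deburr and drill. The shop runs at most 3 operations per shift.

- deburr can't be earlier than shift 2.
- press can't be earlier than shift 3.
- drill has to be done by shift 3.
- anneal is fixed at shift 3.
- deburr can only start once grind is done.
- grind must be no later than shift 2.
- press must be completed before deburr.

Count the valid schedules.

Splitting on grind: it can be shift 1 (11), shift 2 (11). Listing each branch's schedules as (route, press, anneal, deburr, drill) by shift number:
grind=shift 1: (1,3,3,4,1) (1,3,3,4,2) (1,3,3,4,3) (2,3,3,4,1) (2,3,3,4,2) (2,3,3,4,3) (3,3,3,4,1) (3,3,3,4,2) (4,3,3,4,1) (4,3,3,4,2) (4,3,3,4,3) — 11.
grind=shift 2: (1,3,3,4,1) (1,3,3,4,2) (1,3,3,4,3) (2,3,3,4,1) (2,3,3,4,2) (2,3,3,4,3) (3,3,3,4,1) (3,3,3,4,2) (4,3,3,4,1) (4,3,3,4,2) (4,3,3,4,3) — 11.
Summing: 11 + 11 = 22.

22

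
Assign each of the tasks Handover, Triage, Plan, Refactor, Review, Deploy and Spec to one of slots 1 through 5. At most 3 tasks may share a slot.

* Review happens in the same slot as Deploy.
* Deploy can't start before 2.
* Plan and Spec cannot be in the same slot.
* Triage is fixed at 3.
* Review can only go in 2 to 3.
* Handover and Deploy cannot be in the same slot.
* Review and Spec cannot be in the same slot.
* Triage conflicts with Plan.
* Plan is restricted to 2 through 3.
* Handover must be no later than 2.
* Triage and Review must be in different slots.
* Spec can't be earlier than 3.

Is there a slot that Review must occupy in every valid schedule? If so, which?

2

Review's window is 2–3.
Triage is fixed at 3, and Review can't share a slot with Triage.
So Review must be 2.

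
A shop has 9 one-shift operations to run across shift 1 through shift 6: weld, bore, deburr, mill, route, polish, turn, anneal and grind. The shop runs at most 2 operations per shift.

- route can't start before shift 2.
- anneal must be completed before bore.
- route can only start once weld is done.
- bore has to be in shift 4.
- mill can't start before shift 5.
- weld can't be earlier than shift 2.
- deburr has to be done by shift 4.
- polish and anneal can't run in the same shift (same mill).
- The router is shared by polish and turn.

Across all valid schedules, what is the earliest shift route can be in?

Route is available from shift 2; precedence pushes route to at least shift 3.
route at shift 3 is achievable: turn=shift 3, bore=shift 4, weld=shift 2, mill=shift 5, route=shift 3, deburr=shift 1, polish=shift 2, grind=shift 4, anneal=shift 1.

shift 3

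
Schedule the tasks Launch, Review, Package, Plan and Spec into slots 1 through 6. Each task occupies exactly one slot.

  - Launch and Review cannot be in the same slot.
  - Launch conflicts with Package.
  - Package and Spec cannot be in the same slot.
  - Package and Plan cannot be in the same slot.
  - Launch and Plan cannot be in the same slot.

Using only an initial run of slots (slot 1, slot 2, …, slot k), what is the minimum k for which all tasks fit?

3 slots

Check 2 slots directly (anything shorter is at least as hard).
Could 2 slots be enough, i.e. nothing placed later than 2? No: Launch, Package and Plan must all be in different slots (Launch/Package can't share; Launch/Plan can't share; Package/Plan can't share), but only 2 slots are available: 3 tasks can't fit in 2 distinct slots.
So 2 slots is not enough.
3 works (last occupied slot: 3): for example Review -> 2, Package -> 2, Plan -> 3, Spec -> 1, Launch -> 1.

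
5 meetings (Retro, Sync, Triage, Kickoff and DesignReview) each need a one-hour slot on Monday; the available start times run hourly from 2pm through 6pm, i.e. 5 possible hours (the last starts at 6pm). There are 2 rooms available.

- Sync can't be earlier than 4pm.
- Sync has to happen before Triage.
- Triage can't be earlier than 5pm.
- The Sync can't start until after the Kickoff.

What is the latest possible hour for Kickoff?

Downstream work caps Kickoff at 4pm.
Kickoff at 4pm is achievable: Retro in 2pm, Triage in 6pm, DesignReview in 2pm, Kickoff in 4pm, Sync in 5pm.

4pm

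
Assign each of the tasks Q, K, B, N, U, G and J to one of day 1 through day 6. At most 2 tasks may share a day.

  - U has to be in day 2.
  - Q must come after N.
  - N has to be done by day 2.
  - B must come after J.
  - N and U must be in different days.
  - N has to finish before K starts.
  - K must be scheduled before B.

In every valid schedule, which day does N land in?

day 1

N's window is day 1–day 2.
U is fixed at day 2, and N can't share a day with U.
So N must be day 1.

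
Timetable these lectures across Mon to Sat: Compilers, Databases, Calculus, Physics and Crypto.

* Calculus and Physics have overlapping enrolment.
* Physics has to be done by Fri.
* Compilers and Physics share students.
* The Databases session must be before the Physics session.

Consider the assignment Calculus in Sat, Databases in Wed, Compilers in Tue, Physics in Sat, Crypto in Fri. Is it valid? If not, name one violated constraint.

Compilers and Physics share students — holds.
Calculus and Physics have overlapping enrolment — violated.
The Databases session must be before the Physics session — holds.
Physics has to be done by Fri — violated.

No — it violates: Calculus and Physics have overlapping enrolment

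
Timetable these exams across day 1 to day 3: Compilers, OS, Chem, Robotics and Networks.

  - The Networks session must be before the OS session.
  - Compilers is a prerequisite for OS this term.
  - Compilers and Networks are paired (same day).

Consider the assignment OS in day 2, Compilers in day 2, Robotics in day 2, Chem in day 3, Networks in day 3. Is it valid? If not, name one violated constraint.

Compilers is a prerequisite for OS this term — violated.
Compilers and Networks are paired (same day) — violated.
The Networks session must be before the OS session — violated.

No — it violates: The Networks session must be before the OS session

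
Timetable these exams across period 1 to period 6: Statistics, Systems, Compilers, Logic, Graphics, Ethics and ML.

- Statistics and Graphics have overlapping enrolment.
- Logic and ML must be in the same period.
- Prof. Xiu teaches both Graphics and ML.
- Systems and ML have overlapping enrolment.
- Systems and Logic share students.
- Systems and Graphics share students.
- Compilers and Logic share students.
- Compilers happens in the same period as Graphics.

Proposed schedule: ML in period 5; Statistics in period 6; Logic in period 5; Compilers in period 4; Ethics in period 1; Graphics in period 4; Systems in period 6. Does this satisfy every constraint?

Systems and Graphics share students — holds.
Prof. Xiu teaches both Graphics and ML — holds.
Statistics and Graphics have overlapping enrolment — holds.
Compilers happens in the same period as Graphics — holds.
Systems and Logic share students — holds.
Systems and ML have overlapping enrolment — holds.
Compilers and Logic share students — holds.
Logic and ML must be in the same period — holds.

Yes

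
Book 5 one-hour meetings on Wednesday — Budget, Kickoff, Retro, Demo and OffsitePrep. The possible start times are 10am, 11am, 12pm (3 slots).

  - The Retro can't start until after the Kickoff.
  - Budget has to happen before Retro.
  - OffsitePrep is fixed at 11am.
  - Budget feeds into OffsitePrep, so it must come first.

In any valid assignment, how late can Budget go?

Downstream work caps Budget at 10am.
Budget at 10am is achievable: OffsitePrep=11am; Demo=10am; Budget=10am; Kickoff=10am; Retro=11am.

10am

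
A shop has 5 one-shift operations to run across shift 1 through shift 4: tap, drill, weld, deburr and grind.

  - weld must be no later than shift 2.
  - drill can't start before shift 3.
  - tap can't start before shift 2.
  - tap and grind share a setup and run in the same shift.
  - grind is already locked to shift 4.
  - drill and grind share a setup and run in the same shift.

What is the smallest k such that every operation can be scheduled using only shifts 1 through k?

4 shifts

grind can't be placed before shift 4, so the schedule must run through at least shift 4.
4 works (last occupied shift: shift 4): for example weld -> shift 1, tap -> shift 4, drill -> shift 4, grind -> shift 4, deburr -> shift 1.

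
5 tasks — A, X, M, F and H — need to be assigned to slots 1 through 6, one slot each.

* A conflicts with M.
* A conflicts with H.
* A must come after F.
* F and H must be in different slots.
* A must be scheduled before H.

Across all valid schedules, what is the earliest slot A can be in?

2

Precedence pushes A to at least 2; downstream work caps A at 5.
A at 2 is achievable: F=1, H=3, X=1, M=1, A=2.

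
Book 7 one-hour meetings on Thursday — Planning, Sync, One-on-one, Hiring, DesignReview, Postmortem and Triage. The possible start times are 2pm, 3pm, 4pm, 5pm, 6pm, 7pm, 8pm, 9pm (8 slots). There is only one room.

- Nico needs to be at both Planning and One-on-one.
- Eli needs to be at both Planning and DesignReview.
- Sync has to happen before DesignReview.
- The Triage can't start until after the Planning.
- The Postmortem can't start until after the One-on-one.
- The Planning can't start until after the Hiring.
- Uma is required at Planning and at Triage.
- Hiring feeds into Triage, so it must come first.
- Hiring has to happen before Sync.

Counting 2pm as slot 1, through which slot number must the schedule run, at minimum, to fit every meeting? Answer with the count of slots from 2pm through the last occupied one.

The precedence chain requires at least 3 distinct slots.
With at most 1 per slot and 7 meetings, at least 7 slots are needed.
7 works (last occupied slot: 8pm): for example Hiring -> 2pm; One-on-one -> 6pm; Sync -> 4pm; DesignReview -> 7pm; Postmortem -> 8pm; Planning -> 3pm; Triage -> 5pm.

7 slots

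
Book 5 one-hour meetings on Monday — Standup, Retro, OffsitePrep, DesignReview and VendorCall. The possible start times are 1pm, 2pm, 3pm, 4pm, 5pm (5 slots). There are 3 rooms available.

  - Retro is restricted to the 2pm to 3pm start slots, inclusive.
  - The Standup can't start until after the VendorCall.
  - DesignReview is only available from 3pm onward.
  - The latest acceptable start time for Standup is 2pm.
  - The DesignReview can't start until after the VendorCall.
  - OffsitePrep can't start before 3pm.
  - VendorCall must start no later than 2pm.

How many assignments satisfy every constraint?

18

Splitting on Retro: it can be 2pm (9), 3pm (9). Listing each branch's schedules as (Standup, OffsitePrep, DesignReview, VendorCall):
Retro=2pm: (2pm,3pm,3pm,1pm) (2pm,3pm,4pm,1pm) (2pm,3pm,5pm,1pm) (2pm,4pm,3pm,1pm) (2pm,4pm,4pm,1pm) (2pm,4pm,5pm,1pm) (2pm,5pm,3pm,1pm) (2pm,5pm,4pm,1pm) (2pm,5pm,5pm,1pm) — 9.
Retro=3pm: (2pm,3pm,3pm,1pm) (2pm,3pm,4pm,1pm) (2pm,3pm,5pm,1pm) (2pm,4pm,3pm,1pm) (2pm,4pm,4pm,1pm) (2pm,4pm,5pm,1pm) (2pm,5pm,3pm,1pm) (2pm,5pm,4pm,1pm) (2pm,5pm,5pm,1pm) — 9.
Summing: 9 + 9 = 18.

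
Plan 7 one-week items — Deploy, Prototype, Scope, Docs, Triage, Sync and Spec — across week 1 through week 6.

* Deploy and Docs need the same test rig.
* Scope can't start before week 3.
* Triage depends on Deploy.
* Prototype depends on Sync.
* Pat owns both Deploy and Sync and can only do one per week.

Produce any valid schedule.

Spec=week 1, Scope=week 3, Docs=week 2, Sync=week 2, Prototype=week 3, Deploy=week 1, Triage=week 2

Checking: Deploy(week 1) before Triage(week 2); Sync(week 2) before Prototype(week 3); Deploy(week 1) != Sync(week 2); Deploy(week 1) != Docs(week 2); Scope=week 3 in [week 3,week 6].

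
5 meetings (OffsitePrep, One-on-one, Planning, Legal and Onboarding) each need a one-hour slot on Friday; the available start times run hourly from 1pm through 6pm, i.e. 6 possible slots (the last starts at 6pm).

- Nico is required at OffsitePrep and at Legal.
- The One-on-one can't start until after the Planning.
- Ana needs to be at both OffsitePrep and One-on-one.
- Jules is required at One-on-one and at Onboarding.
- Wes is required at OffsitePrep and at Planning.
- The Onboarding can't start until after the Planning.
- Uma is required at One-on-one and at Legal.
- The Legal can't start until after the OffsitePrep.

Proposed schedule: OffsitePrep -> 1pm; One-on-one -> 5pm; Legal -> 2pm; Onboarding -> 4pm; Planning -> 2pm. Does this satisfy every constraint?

Yes, all constraints hold

The Legal can't start until after the OffsitePrep — holds.
Uma is required at One-on-one and at Legal — holds.
The Onboarding can't start until after the Planning — holds.
Jules is required at One-on-one and at Onboarding — holds.
Wes is required at OffsitePrep and at Planning — holds.
Ana needs to be at both OffsitePrep and One-on-one — holds.
The One-on-one can't start until after the Planning — holds.
Nico is required at OffsitePrep and at Legal — holds.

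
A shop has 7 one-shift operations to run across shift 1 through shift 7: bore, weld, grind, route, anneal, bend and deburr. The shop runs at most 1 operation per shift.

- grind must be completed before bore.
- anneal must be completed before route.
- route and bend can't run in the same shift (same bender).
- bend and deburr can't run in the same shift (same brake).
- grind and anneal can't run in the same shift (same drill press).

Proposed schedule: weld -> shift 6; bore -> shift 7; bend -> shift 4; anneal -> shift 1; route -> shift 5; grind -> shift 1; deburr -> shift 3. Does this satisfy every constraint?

anneal must be completed before route — holds.
bend and deburr can't run in the same shift (same brake) — holds.
grind and anneal can't run in the same shift (same drill press) — violated.
The shop runs at most 1 operation per shift — violated.
route and bend can't run in the same shift (same bender) — holds.
grind must be completed before bore — holds.

No — it violates: grind and anneal can't run in the same shift (same drill press)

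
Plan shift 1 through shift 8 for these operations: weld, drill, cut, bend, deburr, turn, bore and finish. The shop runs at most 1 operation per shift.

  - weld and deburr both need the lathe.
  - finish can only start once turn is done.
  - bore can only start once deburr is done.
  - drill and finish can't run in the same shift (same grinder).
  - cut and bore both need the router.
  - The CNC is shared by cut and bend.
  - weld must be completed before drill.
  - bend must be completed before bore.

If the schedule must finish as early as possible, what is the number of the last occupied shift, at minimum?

shift 8

The precedence chain requires at least 2 distinct shifts.
With at most 1 per shift and 8 operations, at least 8 shifts are needed.
8 works (last occupied shift: shift 8): for example drill=shift 5, weld=shift 4, deburr=shift 2, bore=shift 3, finish=shift 7, bend=shift 1, turn=shift 6, cut=shift 8.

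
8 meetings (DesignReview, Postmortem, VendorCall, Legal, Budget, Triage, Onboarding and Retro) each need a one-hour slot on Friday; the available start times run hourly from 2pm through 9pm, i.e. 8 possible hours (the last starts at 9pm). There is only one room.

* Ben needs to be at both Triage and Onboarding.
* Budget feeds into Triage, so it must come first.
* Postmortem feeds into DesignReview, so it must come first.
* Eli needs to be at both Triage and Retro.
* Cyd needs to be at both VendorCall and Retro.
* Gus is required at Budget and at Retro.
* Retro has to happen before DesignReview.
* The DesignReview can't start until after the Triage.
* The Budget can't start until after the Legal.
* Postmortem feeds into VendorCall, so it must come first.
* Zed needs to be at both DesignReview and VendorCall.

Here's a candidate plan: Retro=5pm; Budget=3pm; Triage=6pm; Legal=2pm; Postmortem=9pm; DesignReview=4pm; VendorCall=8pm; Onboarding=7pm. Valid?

Zed needs to be at both DesignReview and VendorCall — holds.
There is only one room — holds.
Gus is required at Budget and at Retro — holds.
Retro has to happen before DesignReview — violated.
Ben needs to be at both Triage and Onboarding — holds.
The DesignReview can't start until after the Triage — violated.
Postmortem feeds into DesignReview, so it must come first — violated.
The Budget can't start until after the Legal — holds.
Budget feeds into Triage, so it must come first — holds.
Cyd needs to be at both VendorCall and Retro — holds.
Eli needs to be at both Triage and Retro — holds.
Postmortem feeds into VendorCall, so it must come first — violated.

No. Postmortem feeds into DesignReview, so it must come first is not satisfied.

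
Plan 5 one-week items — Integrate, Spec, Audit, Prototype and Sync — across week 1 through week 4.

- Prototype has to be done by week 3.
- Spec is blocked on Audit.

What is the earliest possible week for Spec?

Precedence pushes Spec to at least week 2.
Spec at week 2 is achievable: Sync=week 1, Audit=week 1, Prototype=week 1, Integrate=week 1, Spec=week 2.

week 2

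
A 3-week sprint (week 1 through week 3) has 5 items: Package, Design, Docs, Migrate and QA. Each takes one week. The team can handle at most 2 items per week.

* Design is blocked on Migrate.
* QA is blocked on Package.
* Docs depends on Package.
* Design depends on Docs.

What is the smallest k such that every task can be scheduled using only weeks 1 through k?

3

The precedence chain requires at least 3 distinct weeks.
With at most 2 per week and 5 tasks, at least 3 weeks are needed.
3 works (last occupied week: week 3): for example Migrate in week 1; Package in week 1; Design in week 3; Docs in week 2; QA in week 2.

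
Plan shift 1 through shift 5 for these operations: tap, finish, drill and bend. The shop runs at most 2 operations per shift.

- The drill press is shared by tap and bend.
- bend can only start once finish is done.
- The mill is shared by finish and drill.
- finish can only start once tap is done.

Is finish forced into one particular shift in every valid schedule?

No

finish can be shift 2 (e.g. tap=shift 1; bend=shift 3; finish=shift 2; drill=shift 1) or shift 3 (e.g. finish in shift 3, drill in shift 1, tap in shift 1, bend in shift 4).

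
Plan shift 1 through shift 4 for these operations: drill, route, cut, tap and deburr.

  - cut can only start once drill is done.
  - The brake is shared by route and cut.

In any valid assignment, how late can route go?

shift 4

route at shift 4 is achievable: deburr in shift 1, tap in shift 1, route in shift 4, drill in shift 1, cut in shift 2.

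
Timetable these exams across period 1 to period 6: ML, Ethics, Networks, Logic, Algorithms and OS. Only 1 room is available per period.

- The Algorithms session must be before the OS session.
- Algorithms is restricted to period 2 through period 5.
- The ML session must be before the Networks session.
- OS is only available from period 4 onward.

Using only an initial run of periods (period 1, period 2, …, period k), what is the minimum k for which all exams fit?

The precedence chain requires at least 2 distinct periods.
With at most 1 per period and 6 exams, at least 6 periods are needed.
OS can't be placed before period 4, so the schedule must run through at least period 4.
6 works (last occupied period: period 6): for example Ethics in period 5, Algorithms in period 2, ML in period 1, Logic in period 6, OS in period 4, Networks in period 3.

6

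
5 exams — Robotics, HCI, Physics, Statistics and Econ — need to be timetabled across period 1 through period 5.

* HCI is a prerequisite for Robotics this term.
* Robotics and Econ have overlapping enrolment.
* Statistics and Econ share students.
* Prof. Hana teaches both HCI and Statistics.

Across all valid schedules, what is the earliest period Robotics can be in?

Precedence pushes Robotics to at least period 2.
Robotics at period 2 is achievable: Statistics -> period 2, HCI -> period 1, Econ -> period 1, Physics -> period 1, Robotics -> period 2.

period 2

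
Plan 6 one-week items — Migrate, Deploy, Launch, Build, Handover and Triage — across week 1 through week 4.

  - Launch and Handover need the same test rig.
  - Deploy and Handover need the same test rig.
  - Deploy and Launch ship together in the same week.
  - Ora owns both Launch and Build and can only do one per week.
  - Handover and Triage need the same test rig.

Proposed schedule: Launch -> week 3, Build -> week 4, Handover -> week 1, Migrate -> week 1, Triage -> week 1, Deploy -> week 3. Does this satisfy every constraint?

Launch and Handover need the same test rig — holds.
Deploy and Handover need the same test rig — holds.
Deploy and Launch ship together in the same week — holds.
Ora owns both Launch and Build and can only do one per week — holds.
Handover and Triage need the same test rig — violated.

No. Handover and Triage need the same test rig is not satisfied.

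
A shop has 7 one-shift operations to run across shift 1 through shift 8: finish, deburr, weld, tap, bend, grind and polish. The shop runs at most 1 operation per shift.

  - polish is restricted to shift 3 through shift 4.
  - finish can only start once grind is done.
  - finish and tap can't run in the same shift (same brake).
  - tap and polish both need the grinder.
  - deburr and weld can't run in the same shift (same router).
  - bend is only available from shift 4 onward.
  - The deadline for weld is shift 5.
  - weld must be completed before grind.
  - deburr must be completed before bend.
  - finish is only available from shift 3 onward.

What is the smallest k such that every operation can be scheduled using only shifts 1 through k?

The precedence chain requires at least 3 distinct shifts.
With at most 1 per shift and 7 operations, at least 7 shifts are needed.
bend can't be placed before shift 4, so the schedule must run through at least shift 4.
7 works (last occupied shift: shift 7): for example polish in shift 3; tap in shift 7; deburr in shift 2; grind in shift 5; bend in shift 4; weld in shift 1; finish in shift 6.

7 shifts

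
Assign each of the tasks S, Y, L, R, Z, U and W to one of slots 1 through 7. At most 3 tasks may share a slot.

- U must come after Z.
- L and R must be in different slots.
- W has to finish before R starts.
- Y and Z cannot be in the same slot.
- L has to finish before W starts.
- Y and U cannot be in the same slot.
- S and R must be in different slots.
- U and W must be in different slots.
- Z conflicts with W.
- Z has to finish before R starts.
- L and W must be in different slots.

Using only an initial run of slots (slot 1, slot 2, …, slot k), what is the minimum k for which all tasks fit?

The precedence chain requires at least 3 distinct slots.
With at most 3 per slot and 7 tasks, at least 3 slots are needed.
3 works (last occupied slot: 3): for example Y=2, R=3, S=1, L=1, Z=1, W=2, U=3.

3 slots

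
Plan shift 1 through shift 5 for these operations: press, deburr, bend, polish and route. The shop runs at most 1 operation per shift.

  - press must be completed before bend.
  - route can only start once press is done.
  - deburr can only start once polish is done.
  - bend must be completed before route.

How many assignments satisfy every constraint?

Splitting on press: it can be shift 1 (6), shift 2 (3), shift 3 (1). Listing each branch's schedules as (deburr, bend, polish, route) by shift number:
press=shift 1: (3,4,2,5) (4,2,3,5) (4,3,2,5) (5,2,3,4) (5,2,4,3) (5,3,2,4) — 6.
press=shift 2: (3,4,1,5) (4,3,1,5) (5,3,1,4) — 3.
press=shift 3: (2,4,1,5) — 1.
Summing: 6 + 3 + 1 = 10.

10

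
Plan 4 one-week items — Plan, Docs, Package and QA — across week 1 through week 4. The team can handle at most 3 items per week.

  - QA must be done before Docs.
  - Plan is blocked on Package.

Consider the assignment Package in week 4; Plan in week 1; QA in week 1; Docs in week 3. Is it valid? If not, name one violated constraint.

Plan is blocked on Package — violated.
QA must be done before Docs — holds.
The team can handle at most 3 items per week — holds.

Invalid. Plan is blocked on Package.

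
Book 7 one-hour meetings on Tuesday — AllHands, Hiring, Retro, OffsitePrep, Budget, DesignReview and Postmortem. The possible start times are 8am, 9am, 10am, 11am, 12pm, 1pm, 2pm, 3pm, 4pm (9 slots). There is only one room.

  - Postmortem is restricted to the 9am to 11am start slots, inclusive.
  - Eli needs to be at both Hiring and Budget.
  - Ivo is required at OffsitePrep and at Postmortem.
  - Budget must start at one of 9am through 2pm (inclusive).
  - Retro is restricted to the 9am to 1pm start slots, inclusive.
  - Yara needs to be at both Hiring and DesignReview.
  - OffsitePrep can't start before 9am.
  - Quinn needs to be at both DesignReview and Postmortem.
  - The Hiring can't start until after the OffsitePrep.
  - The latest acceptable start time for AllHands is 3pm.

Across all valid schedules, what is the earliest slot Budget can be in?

9am

Budget is available from 9am; Budget's own window allows nothing later than 2pm.
Budget at 9am is achievable: Budget -> 9am; AllHands -> 8am; DesignReview -> 2pm; OffsitePrep -> 12pm; Retro -> 11am; Hiring -> 1pm; Postmortem -> 10am.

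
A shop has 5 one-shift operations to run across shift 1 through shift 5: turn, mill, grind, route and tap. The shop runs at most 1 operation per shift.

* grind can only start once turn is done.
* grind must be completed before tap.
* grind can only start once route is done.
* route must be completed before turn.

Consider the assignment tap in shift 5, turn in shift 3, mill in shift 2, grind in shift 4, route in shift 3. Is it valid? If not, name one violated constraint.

grind can only start once route is done — holds.
grind must be completed before tap — holds.
The shop runs at most 1 operation per shift — violated.
route must be completed before turn — violated.
grind can only start once turn is done — holds.

Invalid. The shop runs at most 1 operation per shift.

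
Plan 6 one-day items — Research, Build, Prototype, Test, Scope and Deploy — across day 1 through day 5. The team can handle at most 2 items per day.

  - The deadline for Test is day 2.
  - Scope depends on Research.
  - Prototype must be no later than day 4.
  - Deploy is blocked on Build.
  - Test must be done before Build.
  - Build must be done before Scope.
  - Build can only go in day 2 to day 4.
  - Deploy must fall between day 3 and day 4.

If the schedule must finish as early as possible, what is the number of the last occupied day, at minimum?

The precedence chain requires at least 3 distinct days.
With at most 2 per day and 6 work items, at least 3 days are needed.
3 works (last occupied day: day 3): for example Build in day 2; Scope in day 3; Test in day 1; Research in day 1; Prototype in day 2; Deploy in day 3.

3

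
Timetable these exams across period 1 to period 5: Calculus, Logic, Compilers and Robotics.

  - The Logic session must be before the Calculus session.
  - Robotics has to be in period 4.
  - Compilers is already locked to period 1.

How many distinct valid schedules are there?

Splitting on Calculus: it can be period 2 (1), period 3 (2), period 4 (3), period 5 (4). Listing each branch's schedules as (Logic, Compilers, Robotics) by period number:
Calculus=period 2: (1,1,4) — 1.
Calculus=period 3: (1,1,4) (2,1,4) — 2.
Calculus=period 4: (1,1,4) (2,1,4) (3,1,4) — 3.
Calculus=period 5: (1,1,4) (2,1,4) (3,1,4) (4,1,4) — 4.
Summing: 1 + 2 + 3 + 4 = 10.

10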